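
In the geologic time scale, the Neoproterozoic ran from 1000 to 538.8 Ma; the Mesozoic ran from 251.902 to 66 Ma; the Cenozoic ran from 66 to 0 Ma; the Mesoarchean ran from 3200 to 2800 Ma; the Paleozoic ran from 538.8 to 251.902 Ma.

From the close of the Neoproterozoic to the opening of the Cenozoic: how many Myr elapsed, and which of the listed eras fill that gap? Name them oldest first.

472.8 million years; Paleozoic, Mesozoic

End of Neoproterozoic = 538.8 Ma; start of Cenozoic = 66 Ma.
Gap = 538.8 − 66 = 472.8 Myr.
Eras wholly inside 538.8–66 Ma: Paleozoic (538.8–251.902), Mesozoic (251.902–66).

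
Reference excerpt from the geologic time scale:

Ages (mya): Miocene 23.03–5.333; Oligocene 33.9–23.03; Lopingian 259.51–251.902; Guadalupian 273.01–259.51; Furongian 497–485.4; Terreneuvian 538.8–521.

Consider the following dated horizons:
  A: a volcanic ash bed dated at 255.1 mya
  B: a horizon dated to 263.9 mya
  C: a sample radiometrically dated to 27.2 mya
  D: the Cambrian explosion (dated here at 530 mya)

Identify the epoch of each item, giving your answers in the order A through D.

A — Lopingian; B — Guadalupian; C — Oligocene; D — Terreneuvian

Match each age against the start–end ranges in the excerpt: A = 255.1 Ma → Lopingian (259.51–251.902); B = 263.9 Ma → Guadalupian (273.01–259.51); C = 27.2 Ma → Oligocene (33.9–23.03); D = 530 Ma → Terreneuvian (538.8–521).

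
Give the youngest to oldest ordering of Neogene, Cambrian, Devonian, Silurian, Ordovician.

Group by era (each group listed oldest first) — Paleozoic: Cambrian, Ordovician, Silurian, Devonian; Cenozoic: Neogene. The eras run Paleozoic → Mesozoic → Cenozoic. Concatenating the groups in that era order and then reversing gives youngest to oldest.

Neogene, then Devonian, then Silurian, then Ordovician, then Cambrian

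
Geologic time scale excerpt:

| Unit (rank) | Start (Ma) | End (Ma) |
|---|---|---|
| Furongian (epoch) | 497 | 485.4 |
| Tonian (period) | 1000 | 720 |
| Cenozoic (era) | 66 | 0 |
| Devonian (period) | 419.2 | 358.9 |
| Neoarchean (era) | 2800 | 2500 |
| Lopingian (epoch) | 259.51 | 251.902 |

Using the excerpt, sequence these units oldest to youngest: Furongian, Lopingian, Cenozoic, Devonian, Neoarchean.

Read off each span (Ma): Furongian 497–485.4; Lopingian 259.51–251.902; Cenozoic 66–0; Devonian 419.2–358.9; Neoarchean 2800–2500.
Larger Ma is older, so oldest→youngest is Neoarchean, Furongian, Devonian, Lopingian, Cenozoic.

Neoarchean, Furongian, Devonian, Lopingian, Cenozoic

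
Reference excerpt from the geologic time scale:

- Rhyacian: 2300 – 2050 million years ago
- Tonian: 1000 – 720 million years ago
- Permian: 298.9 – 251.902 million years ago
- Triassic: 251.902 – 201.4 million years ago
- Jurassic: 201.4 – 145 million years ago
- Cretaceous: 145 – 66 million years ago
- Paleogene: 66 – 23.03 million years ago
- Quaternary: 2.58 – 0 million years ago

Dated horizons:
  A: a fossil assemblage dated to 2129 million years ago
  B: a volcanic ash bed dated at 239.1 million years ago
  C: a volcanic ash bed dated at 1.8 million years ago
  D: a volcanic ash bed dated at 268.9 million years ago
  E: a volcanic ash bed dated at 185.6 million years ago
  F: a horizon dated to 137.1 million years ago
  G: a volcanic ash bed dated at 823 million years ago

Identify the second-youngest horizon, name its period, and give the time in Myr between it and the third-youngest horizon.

F, in the Cretaceous; 48.5 million years to E

Smaller Ma means younger, so youngest first: C 1.8 < F 137.1 < E 185.6 < B 239.1 < D 268.9 < G 823 < A 2129.
Counting 2 along gives F (137.1 Ma); the excerpt puts that inside the Cretaceous, 145–66 Ma.
Next in line is E (185.6 Ma), and 185.6 − 137.1 = 48.5 Myr.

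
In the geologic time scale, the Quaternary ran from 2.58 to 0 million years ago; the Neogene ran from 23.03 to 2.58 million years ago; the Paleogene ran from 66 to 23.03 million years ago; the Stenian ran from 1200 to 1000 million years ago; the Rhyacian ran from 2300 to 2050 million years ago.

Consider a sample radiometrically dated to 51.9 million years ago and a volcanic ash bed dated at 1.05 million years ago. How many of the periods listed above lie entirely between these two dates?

The older date is 51.9 Ma and the younger is 1.05 Ma.
Periods with start < 51.9 and end > 1.05 Ma: Neogene (23.03–2.58).
That is 1 complete period.

1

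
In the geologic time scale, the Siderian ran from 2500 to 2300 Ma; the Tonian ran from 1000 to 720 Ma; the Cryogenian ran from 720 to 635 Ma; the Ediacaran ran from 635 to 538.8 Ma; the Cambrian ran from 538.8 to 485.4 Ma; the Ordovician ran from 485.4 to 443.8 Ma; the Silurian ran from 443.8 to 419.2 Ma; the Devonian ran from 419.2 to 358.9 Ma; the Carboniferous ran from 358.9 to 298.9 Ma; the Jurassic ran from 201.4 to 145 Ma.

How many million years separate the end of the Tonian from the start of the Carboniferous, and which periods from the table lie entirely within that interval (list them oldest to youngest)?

The Tonian closes at 720 Ma and the Carboniferous opens at 358.9 Ma, so the interval is 720 − 358.9 = 361.1 Myr.
A period fits inside if it starts at or after 720 Ma and ends at or before 358.9 Ma; oldest first that gives Cryogenian, Ediacaran, Cambrian, Ordovician, Silurian, Devonian.

361.1 million years; Cryogenian, Ediacaran, Cambrian, Ordovician, Silurian, Devonian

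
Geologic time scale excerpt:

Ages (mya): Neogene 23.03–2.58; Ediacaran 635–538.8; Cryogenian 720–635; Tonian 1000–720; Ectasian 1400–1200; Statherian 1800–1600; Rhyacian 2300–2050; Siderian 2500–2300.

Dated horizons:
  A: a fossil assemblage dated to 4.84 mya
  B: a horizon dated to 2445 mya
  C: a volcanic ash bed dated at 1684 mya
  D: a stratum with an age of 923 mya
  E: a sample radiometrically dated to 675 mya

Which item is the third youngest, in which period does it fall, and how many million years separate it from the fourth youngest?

D, in the Tonian; 761 million years to C

Sorted youngest-first by Ma: A (4.84), E (675), D (923), C (1684), B (2445).
The third youngest is D at 923 Ma, which lies in 1000–720 Ma: the Tonian.
The fourth youngest is C at 1684 Ma; separation = |923 − 1684| = 761 Myr.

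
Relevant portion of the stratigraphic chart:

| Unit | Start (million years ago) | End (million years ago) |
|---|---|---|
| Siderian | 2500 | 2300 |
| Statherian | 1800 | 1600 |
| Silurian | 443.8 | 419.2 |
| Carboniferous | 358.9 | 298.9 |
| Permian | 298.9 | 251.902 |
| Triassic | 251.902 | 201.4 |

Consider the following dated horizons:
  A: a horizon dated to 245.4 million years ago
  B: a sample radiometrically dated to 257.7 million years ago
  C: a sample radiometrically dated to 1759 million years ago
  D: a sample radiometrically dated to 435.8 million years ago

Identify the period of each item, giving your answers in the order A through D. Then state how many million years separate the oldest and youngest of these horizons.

A — Triassic; B — Permian; C — Statherian; D — Silurian; span 1513.6 million years

A: 245.4 Ma lies in 251.902–201.4 Ma, so Triassic.
B: 257.7 Ma lies in 298.9–251.902 Ma, so Permian.
C: 1759 Ma lies in 1800–1600 Ma, so Statherian.
D: 435.8 Ma lies in 443.8–419.2 Ma, so Silurian.
Oldest = 1759 Ma, youngest = 245.4 Ma → span 1513.6 Myr.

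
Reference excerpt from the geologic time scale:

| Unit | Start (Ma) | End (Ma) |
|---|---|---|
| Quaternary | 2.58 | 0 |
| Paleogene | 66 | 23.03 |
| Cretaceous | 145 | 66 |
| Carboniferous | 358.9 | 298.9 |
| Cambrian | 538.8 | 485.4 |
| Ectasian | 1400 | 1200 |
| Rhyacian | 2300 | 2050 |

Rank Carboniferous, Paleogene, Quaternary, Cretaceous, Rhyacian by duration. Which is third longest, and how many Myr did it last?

Carboniferous, 60 million years

Durations: Carboniferous 60; Paleogene 42.97; Quaternary 2.58; Cretaceous 79; Rhyacian 250 Myr.
Sorted longest-first: Rhyacian (250), Cretaceous (79), Carboniferous (60), Paleogene (42.97), Quaternary (2.58).
The third longest is Carboniferous at 60 Myr.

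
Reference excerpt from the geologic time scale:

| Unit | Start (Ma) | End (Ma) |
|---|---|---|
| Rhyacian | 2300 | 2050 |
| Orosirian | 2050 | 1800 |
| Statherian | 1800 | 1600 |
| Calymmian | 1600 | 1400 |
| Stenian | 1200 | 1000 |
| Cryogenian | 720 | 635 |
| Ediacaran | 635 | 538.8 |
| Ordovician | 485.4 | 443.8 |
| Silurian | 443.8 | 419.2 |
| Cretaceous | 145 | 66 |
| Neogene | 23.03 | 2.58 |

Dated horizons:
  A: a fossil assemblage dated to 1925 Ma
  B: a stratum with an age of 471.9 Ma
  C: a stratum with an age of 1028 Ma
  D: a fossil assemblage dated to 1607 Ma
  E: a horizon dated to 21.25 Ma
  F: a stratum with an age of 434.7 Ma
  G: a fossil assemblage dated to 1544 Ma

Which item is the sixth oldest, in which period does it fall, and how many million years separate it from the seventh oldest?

Larger Ma means older, so oldest first: A 1925 > D 1607 > G 1544 > C 1028 > B 471.9 > F 434.7 > E 21.25.
Counting 6 along gives F (434.7 Ma); the excerpt puts that inside the Silurian, 443.8–419.2 Ma.
Next in line is E (21.25 Ma), and 434.7 − 21.25 = 413.45 Myr.

F, in the Silurian; 413.45 million years to E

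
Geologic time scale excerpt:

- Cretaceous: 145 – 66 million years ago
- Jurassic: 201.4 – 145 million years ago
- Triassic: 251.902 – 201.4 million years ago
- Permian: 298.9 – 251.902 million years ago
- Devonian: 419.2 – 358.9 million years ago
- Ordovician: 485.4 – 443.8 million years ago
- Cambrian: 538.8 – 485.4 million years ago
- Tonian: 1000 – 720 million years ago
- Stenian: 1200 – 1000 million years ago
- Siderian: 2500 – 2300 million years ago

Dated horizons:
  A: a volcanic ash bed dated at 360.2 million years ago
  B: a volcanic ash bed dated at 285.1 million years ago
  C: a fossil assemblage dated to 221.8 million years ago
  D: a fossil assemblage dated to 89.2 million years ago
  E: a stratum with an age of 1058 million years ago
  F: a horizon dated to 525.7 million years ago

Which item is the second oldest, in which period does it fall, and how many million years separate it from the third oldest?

Larger Ma means older, so oldest first: E 1058 > F 525.7 > A 360.2 > B 285.1 > C 221.8 > D 89.2.
Counting 2 along gives F (525.7 Ma); the excerpt puts that inside the Cambrian, 538.8–485.4 Ma.
Next in line is A (360.2 Ma), and 525.7 − 360.2 = 165.5 Myr.

F, in the Cambrian; 165.5 million years to A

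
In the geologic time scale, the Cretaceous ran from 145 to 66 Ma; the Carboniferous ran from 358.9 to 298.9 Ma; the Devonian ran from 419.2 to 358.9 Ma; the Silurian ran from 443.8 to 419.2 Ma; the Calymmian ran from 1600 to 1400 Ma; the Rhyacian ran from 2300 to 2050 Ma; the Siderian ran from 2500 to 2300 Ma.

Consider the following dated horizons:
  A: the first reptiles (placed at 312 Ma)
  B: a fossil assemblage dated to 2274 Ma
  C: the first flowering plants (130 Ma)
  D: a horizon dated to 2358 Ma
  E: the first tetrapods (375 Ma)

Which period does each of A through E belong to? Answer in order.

A — Carboniferous; B — Rhyacian; C — Cretaceous; D — Siderian; E — Devonian

A: 312 Ma lies in 358.9–298.9 Ma, so Carboniferous.
B: 2274 Ma lies in 2300–2050 Ma, so Rhyacian.
C: 130 Ma lies in 145–66 Ma, so Cretaceous.
D: 2358 Ma lies in 2500–2300 Ma, so Siderian.
E: 375 Ma lies in 419.2–358.9 Ma, so Devonian.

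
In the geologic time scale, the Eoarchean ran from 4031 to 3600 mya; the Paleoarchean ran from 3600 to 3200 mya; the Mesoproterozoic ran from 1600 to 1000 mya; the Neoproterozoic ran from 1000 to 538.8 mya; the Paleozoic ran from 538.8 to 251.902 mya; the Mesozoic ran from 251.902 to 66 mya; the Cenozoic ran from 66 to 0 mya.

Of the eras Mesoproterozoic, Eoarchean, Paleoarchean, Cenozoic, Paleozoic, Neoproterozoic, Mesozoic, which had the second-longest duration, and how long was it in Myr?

Neoproterozoic, 461.2 million years

Start − end for each: Mesoproterozoic 1600 − 1000 = 600; Eoarchean 4031 − 3600 = 431; Paleoarchean 3600 − 3200 = 400; Cenozoic 66 − 0 = 66; Paleozoic 538.8 − 251.902 = 286.898; Neoproterozoic 1000 − 538.8 = 461.2; Mesozoic 251.902 − 66 = 185.902.
Ranking these from longest: Mesoproterozoic > Neoproterozoic > Eoarchean > Paleoarchean > Paleozoic > Mesozoic > Cenozoic.
Position 2 in that ranking is Neoproterozoic, which lasted 461.2 Myr.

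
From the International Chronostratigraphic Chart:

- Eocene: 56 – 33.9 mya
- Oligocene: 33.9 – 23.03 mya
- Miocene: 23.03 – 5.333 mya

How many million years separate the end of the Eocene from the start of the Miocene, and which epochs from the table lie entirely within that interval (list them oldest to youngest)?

End of Eocene = 33.9 Ma; start of Miocene = 23.03 Ma.
Gap = 33.9 − 23.03 = 10.87 Myr.
Epochs wholly inside 33.9–23.03 Ma: Oligocene (33.9–23.03).

10.87 million years; Oligocene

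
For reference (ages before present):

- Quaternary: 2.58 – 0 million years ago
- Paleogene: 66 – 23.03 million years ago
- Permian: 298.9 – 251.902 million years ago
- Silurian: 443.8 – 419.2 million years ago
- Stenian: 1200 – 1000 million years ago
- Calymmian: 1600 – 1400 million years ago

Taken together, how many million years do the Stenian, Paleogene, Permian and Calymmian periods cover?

489.968 million years

Each duration: Stenian = 200; Paleogene = 42.97; Permian = 46.998; Calymmian = 200.
Sum: 200 + 42.97 + 46.998 + 200 = 489.968 Myr.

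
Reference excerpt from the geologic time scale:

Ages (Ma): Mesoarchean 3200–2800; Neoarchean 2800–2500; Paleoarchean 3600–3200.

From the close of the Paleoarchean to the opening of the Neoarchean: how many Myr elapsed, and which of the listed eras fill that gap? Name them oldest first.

End of Paleoarchean = 3200 Ma; start of Neoarchean = 2800 Ma.
Gap = 3200 − 2800 = 400 Myr.
Eras wholly inside 3200–2800 Ma: Mesoarchean (3200–2800).

400 million years; Mesoarchean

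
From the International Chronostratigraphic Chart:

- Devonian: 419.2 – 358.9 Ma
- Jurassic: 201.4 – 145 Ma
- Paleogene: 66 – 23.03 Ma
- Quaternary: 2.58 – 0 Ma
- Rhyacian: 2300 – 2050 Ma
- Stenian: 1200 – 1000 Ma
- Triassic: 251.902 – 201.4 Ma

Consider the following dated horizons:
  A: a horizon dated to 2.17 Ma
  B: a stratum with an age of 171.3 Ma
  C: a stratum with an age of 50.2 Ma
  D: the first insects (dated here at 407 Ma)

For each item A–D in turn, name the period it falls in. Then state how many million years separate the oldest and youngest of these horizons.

Match each age against the start–end ranges in the excerpt: A = 2.17 Ma → Quaternary (2.58–0); B = 171.3 Ma → Jurassic (201.4–145); C = 50.2 Ma → Paleogene (66–23.03); D = 407 Ma → Devonian (419.2–358.9).
The largest age is 407 Ma and the smallest is 2.17 Ma; their difference is 404.83 Myr.

A — Quaternary; B — Jurassic; C — Paleogene; D — Devonian; span 404.83 million years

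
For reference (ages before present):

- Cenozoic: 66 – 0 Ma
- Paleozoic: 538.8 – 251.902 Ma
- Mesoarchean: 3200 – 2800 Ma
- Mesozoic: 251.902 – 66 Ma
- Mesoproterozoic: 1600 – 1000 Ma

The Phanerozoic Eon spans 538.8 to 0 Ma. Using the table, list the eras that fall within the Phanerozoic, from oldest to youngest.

Eras with both bounds inside 538.8–0 Ma: Paleozoic (538.8–251.902), Mesozoic (251.902–66), Cenozoic (66–0).

Paleozoic, Mesozoic, Cenozoic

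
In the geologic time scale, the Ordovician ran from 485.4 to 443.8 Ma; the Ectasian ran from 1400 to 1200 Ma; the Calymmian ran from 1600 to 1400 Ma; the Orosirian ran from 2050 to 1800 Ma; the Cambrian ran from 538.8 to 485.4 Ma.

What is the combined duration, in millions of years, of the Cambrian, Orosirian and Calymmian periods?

503.4 million years

Each duration: Cambrian = 53.4; Orosirian = 250; Calymmian = 200.
Sum: 53.4 + 250 + 200 = 503.4 Myr.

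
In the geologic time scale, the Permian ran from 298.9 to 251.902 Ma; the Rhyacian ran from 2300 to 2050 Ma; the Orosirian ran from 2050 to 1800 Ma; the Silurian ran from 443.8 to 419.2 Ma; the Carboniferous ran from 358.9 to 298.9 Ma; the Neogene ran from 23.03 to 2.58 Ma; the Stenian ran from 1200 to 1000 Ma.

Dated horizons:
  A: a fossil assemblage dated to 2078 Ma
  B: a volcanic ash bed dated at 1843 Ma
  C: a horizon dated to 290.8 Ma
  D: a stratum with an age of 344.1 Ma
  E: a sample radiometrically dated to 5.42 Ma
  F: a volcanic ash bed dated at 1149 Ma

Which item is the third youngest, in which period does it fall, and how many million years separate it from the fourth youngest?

D, in the Carboniferous; 804.9 million years to F

Smaller Ma means younger, so youngest first: E 5.42 < C 290.8 < D 344.1 < F 1149 < B 1843 < A 2078.
Counting 3 along gives D (344.1 Ma); the excerpt puts that inside the Carboniferous, 358.9–298.9 Ma.
Next in line is F (1149 Ma), and 1149 − 344.1 = 804.9 Myr.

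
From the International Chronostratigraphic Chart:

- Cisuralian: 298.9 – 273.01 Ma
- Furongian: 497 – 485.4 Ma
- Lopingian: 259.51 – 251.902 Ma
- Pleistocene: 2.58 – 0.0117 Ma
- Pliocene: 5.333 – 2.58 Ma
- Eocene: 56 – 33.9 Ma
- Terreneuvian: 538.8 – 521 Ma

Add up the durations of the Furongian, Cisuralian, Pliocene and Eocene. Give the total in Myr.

62.343 million years

Each duration: Furongian = 11.6; Cisuralian = 25.89; Pliocene = 2.753; Eocene = 22.1.
Sum: 11.6 + 25.89 + 2.753 + 22.1 = 62.343 Myr.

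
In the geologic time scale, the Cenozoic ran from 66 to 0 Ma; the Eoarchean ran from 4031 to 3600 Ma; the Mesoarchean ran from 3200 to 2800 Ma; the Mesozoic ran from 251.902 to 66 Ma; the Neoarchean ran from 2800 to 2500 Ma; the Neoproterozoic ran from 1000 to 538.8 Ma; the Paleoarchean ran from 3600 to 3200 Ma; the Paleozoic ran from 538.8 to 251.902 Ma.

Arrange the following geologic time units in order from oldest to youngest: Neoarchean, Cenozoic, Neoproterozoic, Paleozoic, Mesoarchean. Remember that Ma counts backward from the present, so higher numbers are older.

Sorting by start age (descending Ma, since larger Ma = older): Mesoarchean start 3200, Neoarchean start 2800, Neoproterozoic start 1000, Paleozoic start 538.8, Cenozoic start 66.

Mesoarchean, Neoarchean, Neoproterozoic, Paleozoic, Cenozoic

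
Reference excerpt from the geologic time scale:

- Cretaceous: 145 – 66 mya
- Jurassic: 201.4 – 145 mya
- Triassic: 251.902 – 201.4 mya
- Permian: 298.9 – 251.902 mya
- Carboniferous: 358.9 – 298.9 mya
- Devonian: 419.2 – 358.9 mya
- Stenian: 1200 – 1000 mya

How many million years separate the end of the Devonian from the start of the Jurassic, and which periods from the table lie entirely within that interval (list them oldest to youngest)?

157.5 million years; Carboniferous, Permian, Triassic

The Devonian closes at 358.9 Ma and the Jurassic opens at 201.4 Ma, so the interval is 358.9 − 201.4 = 157.5 Myr.
A period fits inside if it starts at or after 358.9 Ma and ends at or before 201.4 Ma; oldest first that gives Carboniferous, Permian, Triassic.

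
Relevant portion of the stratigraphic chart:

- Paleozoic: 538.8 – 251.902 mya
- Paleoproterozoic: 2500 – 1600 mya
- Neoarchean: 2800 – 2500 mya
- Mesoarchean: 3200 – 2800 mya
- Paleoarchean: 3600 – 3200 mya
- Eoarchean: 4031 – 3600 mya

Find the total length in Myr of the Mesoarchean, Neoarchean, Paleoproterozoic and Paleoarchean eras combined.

Each duration: Mesoarchean = 400; Neoarchean = 300; Paleoproterozoic = 900; Paleoarchean = 400.
Sum: 400 + 300 + 900 + 400 = 2000 Myr.

2000 million years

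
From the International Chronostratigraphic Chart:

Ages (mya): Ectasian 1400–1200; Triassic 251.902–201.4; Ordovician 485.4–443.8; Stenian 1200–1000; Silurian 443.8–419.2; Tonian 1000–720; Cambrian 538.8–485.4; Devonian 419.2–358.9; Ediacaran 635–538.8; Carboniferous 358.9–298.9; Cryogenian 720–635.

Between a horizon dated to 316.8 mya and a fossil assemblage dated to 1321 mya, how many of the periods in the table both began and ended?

8

1321 Ma sits inside the Ectasian (1400–1200) and 316.8 Ma inside the Carboniferous (358.9–298.9); neither of those is wholly between the two dates.
The listed periods lying completely between them are Stenian, Tonian, Cryogenian, Ediacaran, Cambrian, Ordovician, Silurian, Devonian — 8 in all.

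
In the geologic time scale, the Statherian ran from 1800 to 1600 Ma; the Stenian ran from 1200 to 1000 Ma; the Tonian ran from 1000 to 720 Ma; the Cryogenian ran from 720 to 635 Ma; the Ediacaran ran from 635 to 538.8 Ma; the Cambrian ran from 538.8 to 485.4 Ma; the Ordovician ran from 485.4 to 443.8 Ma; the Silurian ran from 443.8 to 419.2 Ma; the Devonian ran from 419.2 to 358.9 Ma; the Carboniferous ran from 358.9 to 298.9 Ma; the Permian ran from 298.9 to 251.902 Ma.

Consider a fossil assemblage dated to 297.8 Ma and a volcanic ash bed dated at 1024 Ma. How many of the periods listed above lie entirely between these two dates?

1024 Ma sits inside the Stenian (1200–1000) and 297.8 Ma inside the Permian (298.9–251.902); neither of those is wholly between the two dates.
The listed periods lying completely between them are Tonian, Cryogenian, Ediacaran, Cambrian, Ordovician, Silurian, Devonian, Carboniferous — 8 in all.

8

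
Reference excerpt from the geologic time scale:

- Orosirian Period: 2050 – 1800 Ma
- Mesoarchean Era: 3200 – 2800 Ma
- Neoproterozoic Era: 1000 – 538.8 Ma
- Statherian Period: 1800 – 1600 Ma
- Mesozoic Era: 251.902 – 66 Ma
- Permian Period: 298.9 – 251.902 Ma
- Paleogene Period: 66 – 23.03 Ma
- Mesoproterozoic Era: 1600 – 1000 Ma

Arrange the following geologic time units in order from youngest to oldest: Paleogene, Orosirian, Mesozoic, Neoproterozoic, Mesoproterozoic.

Read off each span (Ma): Paleogene 66–23.03; Orosirian 2050–1800; Mesozoic 251.902–66; Neoproterozoic 1000–538.8; Mesoproterozoic 1600–1000.
Larger Ma is older, so oldest→youngest is Orosirian, Mesoproterozoic, Neoproterozoic, Mesozoic, Paleogene; reverse it for youngest→oldest.

Paleogene, then Mesozoic, then Neoproterozoic, then Mesoproterozoic, then Orosirian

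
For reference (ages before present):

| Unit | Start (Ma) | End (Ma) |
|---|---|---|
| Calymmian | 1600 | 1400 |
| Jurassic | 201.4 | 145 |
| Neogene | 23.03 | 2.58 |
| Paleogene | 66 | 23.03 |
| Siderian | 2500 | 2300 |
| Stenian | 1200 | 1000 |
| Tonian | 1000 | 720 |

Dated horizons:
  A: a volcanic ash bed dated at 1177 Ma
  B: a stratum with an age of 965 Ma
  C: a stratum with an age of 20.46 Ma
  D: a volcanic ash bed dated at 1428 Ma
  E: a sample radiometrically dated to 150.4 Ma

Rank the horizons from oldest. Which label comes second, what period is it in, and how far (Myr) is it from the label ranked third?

A, in the Stenian; 212 million years to B

Larger Ma means older, so oldest first: D 1428 > A 1177 > B 965 > E 150.4 > C 20.46.
Counting 2 along gives A (1177 Ma); the excerpt puts that inside the Stenian, 1200–1000 Ma.
Next in line is B (965 Ma), and 1177 − 965 = 212 Myr.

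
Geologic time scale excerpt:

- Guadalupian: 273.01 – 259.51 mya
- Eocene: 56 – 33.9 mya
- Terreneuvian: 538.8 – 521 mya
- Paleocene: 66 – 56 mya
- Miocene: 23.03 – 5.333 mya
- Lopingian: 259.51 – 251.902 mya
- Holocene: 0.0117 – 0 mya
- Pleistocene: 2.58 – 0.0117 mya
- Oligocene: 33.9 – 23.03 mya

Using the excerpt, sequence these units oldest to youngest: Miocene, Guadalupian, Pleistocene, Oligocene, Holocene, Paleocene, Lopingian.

Guadalupian, then Lopingian, then Paleocene, then Oligocene, then Miocene, then Pleistocene, then Holocene

Sorting by start age (descending Ma, since larger Ma = older): Guadalupian start 273.01, Lopingian start 259.51, Paleocene start 66, Oligocene start 33.9, Miocene start 23.03, Pleistocene start 2.58, Holocene start 0.0117.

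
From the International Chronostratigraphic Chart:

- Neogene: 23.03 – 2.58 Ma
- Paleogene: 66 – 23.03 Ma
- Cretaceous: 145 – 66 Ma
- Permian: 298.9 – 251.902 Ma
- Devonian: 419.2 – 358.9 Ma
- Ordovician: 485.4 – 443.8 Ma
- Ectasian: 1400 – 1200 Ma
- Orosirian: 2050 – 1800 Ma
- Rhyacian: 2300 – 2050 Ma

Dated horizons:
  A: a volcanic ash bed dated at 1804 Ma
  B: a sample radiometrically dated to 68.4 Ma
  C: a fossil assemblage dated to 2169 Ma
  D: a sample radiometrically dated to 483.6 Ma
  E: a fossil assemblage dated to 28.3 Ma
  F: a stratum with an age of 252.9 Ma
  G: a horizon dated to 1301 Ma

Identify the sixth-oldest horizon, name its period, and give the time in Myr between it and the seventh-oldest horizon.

Sorted oldest-first by Ma: C (2169), A (1804), G (1301), D (483.6), F (252.9), B (68.4), E (28.3).
The sixth oldest is B at 68.4 Ma, which lies in 145–66 Ma: the Cretaceous.
The seventh oldest is E at 28.3 Ma; separation = |68.4 − 28.3| = 40.1 Myr.

B, in the Cretaceous; 40.1 million years to E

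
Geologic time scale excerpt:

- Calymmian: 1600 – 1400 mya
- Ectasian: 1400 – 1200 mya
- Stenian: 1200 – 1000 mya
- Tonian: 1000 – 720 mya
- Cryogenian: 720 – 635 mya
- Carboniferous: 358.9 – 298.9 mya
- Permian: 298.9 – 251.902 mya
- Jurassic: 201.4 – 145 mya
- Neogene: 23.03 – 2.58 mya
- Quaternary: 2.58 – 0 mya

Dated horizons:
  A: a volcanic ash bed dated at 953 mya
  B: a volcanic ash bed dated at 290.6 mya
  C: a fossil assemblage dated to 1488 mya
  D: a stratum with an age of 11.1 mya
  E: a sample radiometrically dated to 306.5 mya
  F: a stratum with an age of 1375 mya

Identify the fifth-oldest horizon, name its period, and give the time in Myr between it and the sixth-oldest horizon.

B, in the Permian; 279.5 million years to D

Sorted oldest-first by Ma: C (1488), F (1375), A (953), E (306.5), B (290.6), D (11.1).
The fifth oldest is B at 290.6 Ma, which lies in 298.9–251.902 Ma: the Permian.
The sixth oldest is D at 11.1 Ma; separation = |290.6 − 11.1| = 279.5 Myr.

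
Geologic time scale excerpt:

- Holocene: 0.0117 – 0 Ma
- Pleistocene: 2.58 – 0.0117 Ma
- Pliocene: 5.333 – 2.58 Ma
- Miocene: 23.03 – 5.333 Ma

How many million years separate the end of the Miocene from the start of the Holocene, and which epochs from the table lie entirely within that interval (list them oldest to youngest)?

5.3213 million years; Pliocene, Pleistocene

The Miocene closes at 5.333 Ma and the Holocene opens at 0.0117 Ma, so the interval is 5.333 − 0.0117 = 5.3213 Myr.
An epoch fits inside if it starts at or after 5.333 Ma and ends at or before 0.0117 Ma; oldest first that gives Pliocene, Pleistocene.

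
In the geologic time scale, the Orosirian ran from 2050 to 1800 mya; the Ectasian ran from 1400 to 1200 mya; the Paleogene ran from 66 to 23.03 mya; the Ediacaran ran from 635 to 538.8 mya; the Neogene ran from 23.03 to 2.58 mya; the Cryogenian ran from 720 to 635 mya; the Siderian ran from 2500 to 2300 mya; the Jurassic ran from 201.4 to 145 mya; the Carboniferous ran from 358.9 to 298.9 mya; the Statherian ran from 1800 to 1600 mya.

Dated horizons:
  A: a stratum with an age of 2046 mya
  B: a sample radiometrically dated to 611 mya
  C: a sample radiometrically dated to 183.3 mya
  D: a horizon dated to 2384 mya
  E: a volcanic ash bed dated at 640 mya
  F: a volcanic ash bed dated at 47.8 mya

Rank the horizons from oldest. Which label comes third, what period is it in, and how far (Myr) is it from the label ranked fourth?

E, in the Cryogenian; 29 million years to B

Sorted oldest-first by Ma: D (2384), A (2046), E (640), B (611), C (183.3), F (47.8).
The third oldest is E at 640 Ma, which lies in 720–635 Ma: the Cryogenian.
The fourth oldest is B at 611 Ma; separation = |640 − 611| = 29 Myr.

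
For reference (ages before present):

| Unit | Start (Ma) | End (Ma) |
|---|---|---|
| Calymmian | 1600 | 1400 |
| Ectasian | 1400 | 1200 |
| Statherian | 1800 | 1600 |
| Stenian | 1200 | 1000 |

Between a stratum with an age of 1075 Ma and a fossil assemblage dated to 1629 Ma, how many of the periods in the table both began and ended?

1629 Ma sits inside the Statherian (1800–1600) and 1075 Ma inside the Stenian (1200–1000); neither of those is wholly between the two dates.
The listed periods lying completely between them are Calymmian, Ectasian — 2 in all.

2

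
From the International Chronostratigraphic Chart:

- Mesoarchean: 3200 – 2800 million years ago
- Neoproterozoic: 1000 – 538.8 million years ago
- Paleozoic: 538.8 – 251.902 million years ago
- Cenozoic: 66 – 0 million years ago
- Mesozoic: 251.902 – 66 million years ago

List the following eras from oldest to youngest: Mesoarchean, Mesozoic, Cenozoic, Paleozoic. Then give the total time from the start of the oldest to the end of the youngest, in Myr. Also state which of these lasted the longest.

From the excerpt: Mesoarchean 3200–2800; Mesozoic 251.902–66; Cenozoic 66–0; Paleozoic 538.8–251.902 (Ma).
Larger Ma is earlier, so the oldest is Mesoarchean and the youngest is Cenozoic; oldest to youngest: Mesoarchean, Paleozoic, Mesozoic, Cenozoic.
Oldest start 3200 minus youngest end 0 gives 3200 Myr overall.
Individual lengths (start − end): Mesoarchean 400; Mesozoic 185.902; Cenozoic 66; Paleozoic 286.898. The largest is Mesoarchean at 400 Myr.

Mesoarchean → Paleozoic → Mesozoic → Cenozoic; total span 3200 Myr; longest is Mesoarchean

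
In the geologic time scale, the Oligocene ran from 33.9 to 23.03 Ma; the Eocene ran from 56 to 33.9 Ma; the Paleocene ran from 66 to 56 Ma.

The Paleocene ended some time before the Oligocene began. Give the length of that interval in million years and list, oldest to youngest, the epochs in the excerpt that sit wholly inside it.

22.1 million years; Eocene

End of Paleocene = 56 Ma; start of Oligocene = 33.9 Ma.
Gap = 56 − 33.9 = 22.1 Myr.
Epochs wholly inside 56–33.9 Ma: Eocene (56–33.9).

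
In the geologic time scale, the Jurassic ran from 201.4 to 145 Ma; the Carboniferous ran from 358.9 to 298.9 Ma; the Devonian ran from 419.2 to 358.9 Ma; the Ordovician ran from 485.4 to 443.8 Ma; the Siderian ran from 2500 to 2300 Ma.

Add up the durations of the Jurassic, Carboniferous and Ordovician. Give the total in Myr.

Each duration: Jurassic = 56.4; Carboniferous = 60; Ordovician = 41.6.
Sum: 56.4 + 60 + 41.6 = 158 Myr.

158 million years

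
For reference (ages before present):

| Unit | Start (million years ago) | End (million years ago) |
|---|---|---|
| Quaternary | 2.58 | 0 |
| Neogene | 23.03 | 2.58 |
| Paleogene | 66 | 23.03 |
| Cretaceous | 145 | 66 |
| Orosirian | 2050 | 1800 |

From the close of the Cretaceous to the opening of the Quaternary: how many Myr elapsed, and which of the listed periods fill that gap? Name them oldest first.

The Cretaceous closes at 66 Ma and the Quaternary opens at 2.58 Ma, so the interval is 66 − 2.58 = 63.42 Myr.
A period fits inside if it starts at or after 66 Ma and ends at or before 2.58 Ma; oldest first that gives Paleogene, Neogene.

63.42 million years; Paleogene, Neogene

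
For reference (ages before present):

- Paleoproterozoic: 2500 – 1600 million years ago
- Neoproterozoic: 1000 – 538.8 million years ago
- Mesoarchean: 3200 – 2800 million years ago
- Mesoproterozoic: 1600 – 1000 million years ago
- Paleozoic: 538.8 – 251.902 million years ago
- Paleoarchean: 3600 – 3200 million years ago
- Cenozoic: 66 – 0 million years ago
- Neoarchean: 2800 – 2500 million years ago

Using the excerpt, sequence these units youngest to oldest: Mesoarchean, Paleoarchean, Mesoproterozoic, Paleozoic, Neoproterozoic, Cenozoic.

Cenozoic → Paleozoic → Neoproterozoic → Mesoproterozoic → Mesoarchean → Paleoarchean

Sorting by start age (ascending Ma, since larger Ma = older): Cenozoic began 66, Paleozoic began 538.8, Neoproterozoic began 1000, Mesoproterozoic began 1600, Mesoarchean began 3200, Paleoarchean began 3600.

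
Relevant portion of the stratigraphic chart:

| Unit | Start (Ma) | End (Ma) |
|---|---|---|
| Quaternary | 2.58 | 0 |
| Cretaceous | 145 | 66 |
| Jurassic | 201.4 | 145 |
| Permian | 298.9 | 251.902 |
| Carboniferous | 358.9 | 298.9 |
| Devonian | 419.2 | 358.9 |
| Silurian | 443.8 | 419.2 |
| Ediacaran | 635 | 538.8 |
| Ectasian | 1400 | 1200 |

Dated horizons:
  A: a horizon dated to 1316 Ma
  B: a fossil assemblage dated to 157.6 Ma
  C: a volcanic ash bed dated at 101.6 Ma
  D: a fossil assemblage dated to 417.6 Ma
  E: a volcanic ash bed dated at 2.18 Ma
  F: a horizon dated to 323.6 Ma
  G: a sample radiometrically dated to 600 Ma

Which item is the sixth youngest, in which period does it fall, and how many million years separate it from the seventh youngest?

G, in the Ediacaran; 716 million years to A

Smaller Ma means younger, so youngest first: E 2.18 < C 101.6 < B 157.6 < F 323.6 < D 417.6 < G 600 < A 1316.
Counting 6 along gives G (600 Ma); the excerpt puts that inside the Ediacaran, 635–538.8 Ma.
Next in line is A (1316 Ma), and 1316 − 600 = 716 Myr.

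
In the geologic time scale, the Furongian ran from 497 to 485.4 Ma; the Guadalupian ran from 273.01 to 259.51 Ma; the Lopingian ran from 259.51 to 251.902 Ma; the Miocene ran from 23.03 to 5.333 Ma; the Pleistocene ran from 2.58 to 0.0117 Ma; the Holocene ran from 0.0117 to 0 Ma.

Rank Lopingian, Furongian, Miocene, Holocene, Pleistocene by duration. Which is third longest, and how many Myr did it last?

Lopingian, 7.608 million years

Durations: Lopingian 7.608; Furongian 11.6; Miocene 17.697; Holocene 0.0117; Pleistocene 2.5683 Myr.
Sorted longest-first: Miocene (17.697), Furongian (11.6), Lopingian (7.608), Pleistocene (2.5683), Holocene (0.0117).
The third longest is Lopingian at 7.608 Myr.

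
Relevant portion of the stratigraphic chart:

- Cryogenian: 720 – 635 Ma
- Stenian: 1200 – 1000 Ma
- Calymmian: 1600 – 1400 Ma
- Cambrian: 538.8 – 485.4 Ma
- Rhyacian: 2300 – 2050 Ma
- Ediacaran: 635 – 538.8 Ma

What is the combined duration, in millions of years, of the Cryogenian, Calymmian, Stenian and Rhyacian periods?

735 million years

Duration is start − end for each: (720 − 635) + (1600 − 1400) + (1200 − 1000) + (2300 − 2050).
That is 85 + 200 + 200 + 250, which totals 735 million years.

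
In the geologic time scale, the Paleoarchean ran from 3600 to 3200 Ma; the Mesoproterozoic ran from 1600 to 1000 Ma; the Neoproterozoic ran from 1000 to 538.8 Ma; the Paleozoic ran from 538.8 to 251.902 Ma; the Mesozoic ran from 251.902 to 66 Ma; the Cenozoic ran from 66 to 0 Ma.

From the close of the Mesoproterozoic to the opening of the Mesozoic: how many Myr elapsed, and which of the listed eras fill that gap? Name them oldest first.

End of Mesoproterozoic = 1000 Ma; start of Mesozoic = 251.902 Ma.
Gap = 1000 − 251.902 = 748.098 Myr.
Eras wholly inside 1000–251.902 Ma: Neoproterozoic (1000–538.8), Paleozoic (538.8–251.902).

748.098 million years; Neoproterozoic, Paleozoic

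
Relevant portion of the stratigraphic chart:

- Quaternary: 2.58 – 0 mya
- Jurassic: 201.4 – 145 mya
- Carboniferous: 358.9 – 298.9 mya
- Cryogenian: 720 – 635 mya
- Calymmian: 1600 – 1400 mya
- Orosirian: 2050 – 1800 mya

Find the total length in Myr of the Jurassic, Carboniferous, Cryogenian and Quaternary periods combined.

203.98 million years

Each duration: Jurassic = 56.4; Carboniferous = 60; Cryogenian = 85; Quaternary = 2.58.
Sum: 56.4 + 60 + 85 + 2.58 = 203.98 Myr.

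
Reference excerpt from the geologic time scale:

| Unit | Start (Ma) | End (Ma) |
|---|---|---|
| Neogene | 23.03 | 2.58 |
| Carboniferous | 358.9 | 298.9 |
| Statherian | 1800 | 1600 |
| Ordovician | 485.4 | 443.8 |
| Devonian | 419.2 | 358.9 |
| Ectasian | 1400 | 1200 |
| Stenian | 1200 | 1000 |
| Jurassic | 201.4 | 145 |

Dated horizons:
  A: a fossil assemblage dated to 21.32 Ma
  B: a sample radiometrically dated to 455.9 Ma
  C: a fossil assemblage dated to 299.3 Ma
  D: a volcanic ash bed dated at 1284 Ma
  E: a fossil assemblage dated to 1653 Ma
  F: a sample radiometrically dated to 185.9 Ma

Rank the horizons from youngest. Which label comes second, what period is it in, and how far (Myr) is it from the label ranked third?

Sorted youngest-first by Ma: A (21.32), F (185.9), C (299.3), B (455.9), D (1284), E (1653).
The second youngest is F at 185.9 Ma, which lies in 201.4–145 Ma: the Jurassic.
The third youngest is C at 299.3 Ma; separation = |185.9 − 299.3| = 113.4 Myr.

F, in the Jurassic; 113.4 million years to C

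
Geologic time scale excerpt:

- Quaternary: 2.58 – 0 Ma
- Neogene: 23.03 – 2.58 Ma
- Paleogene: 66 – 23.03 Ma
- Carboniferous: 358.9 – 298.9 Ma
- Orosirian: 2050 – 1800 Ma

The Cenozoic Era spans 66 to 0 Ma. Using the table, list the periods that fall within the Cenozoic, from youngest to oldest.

Periods with both bounds inside 66–0 Ma: Quaternary (2.58–0), Neogene (23.03–2.58), Paleogene (66–23.03).

Quaternary, Neogene, Paleogene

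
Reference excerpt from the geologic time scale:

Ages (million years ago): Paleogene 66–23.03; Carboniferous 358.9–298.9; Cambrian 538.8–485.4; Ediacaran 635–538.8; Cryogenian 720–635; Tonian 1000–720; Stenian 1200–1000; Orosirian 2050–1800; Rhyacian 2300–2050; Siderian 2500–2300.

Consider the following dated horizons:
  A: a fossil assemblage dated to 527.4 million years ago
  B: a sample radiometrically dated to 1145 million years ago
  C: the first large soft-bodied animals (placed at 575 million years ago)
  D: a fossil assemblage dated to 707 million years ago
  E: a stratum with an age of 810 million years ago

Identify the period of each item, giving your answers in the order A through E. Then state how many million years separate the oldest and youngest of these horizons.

A — Cambrian; B — Stenian; C — Ediacaran; D — Cryogenian; E — Tonian; span 617.6 million years

Match each age against the start–end ranges in the excerpt: A = 527.4 Ma → Cambrian (538.8–485.4); B = 1145 Ma → Stenian (1200–1000); C = 575 Ma → Ediacaran (635–538.8); D = 707 Ma → Cryogenian (720–635); E = 810 Ma → Tonian (1000–720).
The largest age is 1145 Ma and the smallest is 527.4 Ma; their difference is 617.6 Myr.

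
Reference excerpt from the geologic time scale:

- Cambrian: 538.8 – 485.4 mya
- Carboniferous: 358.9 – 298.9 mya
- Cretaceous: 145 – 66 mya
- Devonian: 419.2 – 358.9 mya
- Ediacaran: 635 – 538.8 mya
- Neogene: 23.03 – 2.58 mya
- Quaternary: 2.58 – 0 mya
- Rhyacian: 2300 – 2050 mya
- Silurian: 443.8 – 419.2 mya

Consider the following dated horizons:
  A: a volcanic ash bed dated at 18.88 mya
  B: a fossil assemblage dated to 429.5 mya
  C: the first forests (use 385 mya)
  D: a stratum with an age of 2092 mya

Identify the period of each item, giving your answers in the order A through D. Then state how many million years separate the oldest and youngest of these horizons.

A — Neogene; B — Silurian; C — Devonian; D — Rhyacian; span 2073.12 million years

A: 18.88 Ma lies in 23.03–2.58 Ma, so Neogene.
B: 429.5 Ma lies in 443.8–419.2 Ma, so Silurian.
C: 385 Ma lies in 419.2–358.9 Ma, so Devonian.
D: 2092 Ma lies in 2300–2050 Ma, so Rhyacian.
Oldest = 2092 Ma, youngest = 18.88 Ma → span 2073.12 Myr.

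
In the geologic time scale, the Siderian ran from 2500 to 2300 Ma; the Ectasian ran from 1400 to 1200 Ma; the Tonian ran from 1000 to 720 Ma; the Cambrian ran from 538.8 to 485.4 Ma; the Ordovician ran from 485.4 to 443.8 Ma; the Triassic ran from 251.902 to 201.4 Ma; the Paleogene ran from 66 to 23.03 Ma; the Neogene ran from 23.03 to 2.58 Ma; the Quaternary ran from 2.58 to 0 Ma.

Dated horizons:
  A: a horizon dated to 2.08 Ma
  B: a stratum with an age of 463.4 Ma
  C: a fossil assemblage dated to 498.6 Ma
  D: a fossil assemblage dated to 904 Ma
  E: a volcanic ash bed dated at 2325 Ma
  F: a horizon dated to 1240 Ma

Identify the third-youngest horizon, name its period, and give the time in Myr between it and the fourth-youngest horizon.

Smaller Ma means younger, so youngest first: A 2.08 < B 463.4 < C 498.6 < D 904 < F 1240 < E 2325.
Counting 3 along gives C (498.6 Ma); the excerpt puts that inside the Cambrian, 538.8–485.4 Ma.
Next in line is D (904 Ma), and 904 − 498.6 = 405.4 Myr.

C, in the Cambrian; 405.4 million years to D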